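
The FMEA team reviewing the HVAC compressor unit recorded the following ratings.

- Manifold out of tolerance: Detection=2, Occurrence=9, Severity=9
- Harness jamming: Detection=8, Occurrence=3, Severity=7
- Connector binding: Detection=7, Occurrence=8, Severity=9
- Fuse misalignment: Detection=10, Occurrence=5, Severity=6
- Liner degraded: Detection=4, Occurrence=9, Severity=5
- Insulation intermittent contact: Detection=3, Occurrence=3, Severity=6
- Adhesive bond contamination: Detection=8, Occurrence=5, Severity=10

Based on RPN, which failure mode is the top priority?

Connector binding

RPN = Severity × Occurrence × Detection:
  Manifold out of tolerance: 9 × 9 × 2 = 162
  Harness jamming: 7 × 3 × 8 = 168
  Connector binding: 9 × 8 × 7 = 504
  Fuse misalignment: 6 × 5 × 10 = 300
  Liner degraded: 5 × 9 × 4 = 180
  Insulation intermittent contact: 6 × 3 × 3 = 54
  Adhesive bond contamination: 10 × 5 × 8 = 400
Highest RPN is 504 → Connector binding.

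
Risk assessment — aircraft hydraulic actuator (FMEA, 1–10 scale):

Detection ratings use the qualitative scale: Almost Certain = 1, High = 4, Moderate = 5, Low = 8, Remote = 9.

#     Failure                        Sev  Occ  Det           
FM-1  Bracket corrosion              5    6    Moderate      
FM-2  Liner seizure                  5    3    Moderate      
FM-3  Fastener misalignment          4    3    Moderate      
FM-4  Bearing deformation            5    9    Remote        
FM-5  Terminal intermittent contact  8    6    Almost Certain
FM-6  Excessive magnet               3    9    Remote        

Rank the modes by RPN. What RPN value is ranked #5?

RPN = Severity × Occurrence × Detection:
  FM-1: 5 × 6 × 5 = 150
  FM-2: 5 × 3 × 5 = 75
  FM-3: 4 × 3 × 5 = 60
  FM-4: 5 × 9 × 9 = 405
  FM-5: 8 × 6 × 1 = 48
  FM-6: 3 × 9 × 9 = 243
Sorted descending: 405, 243, 150, 75, 60, 48.
The fifth-highest RPN is 60 (FM-3).

60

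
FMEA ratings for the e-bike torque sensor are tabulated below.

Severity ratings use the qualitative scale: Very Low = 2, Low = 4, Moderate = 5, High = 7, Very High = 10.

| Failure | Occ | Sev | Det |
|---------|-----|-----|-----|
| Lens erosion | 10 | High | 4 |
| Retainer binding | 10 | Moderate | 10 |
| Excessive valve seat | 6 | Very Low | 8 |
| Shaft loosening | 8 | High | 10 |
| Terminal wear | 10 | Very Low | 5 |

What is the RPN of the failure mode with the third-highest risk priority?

280

RPN = Severity × Occurrence × Detection:
  Lens erosion: 7 × 10 × 4 = 280
  Retainer binding: 5 × 10 × 10 = 500
  Excessive valve seat: 2 × 6 × 8 = 96
  Shaft loosening: 7 × 8 × 10 = 560
  Terminal wear: 2 × 10 × 5 = 100
Sorted descending: 560, 500, 280, 100, 96.
The third-highest RPN is 280 (Lens erosion).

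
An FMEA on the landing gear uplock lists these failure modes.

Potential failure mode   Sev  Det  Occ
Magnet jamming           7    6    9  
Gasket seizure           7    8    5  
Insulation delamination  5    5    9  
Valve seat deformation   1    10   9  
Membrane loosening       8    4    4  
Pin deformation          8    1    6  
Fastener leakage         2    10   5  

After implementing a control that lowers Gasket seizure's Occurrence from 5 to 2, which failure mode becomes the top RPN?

Magnet jamming

RPN = Severity × Occurrence × Detection:
  Magnet jamming: 7 × 9 × 6 = 378
  Gasket seizure: 7 × 5 × 8 = 280
  Insulation delamination: 5 × 9 × 5 = 225
  Valve seat deformation: 1 × 9 × 10 = 90
  Membrane loosening: 8 × 4 × 4 = 128
  Pin deformation: 8 × 6 × 1 = 48
  Fastener leakage: 2 × 5 × 10 = 100
After action: Gasket seizure → 7 × 2 × 8 = 112.
Revised RPNs: Magnet jamming=378, Insulation delamination=225, Membrane loosening=128, Gasket seizure=112, Fastener leakage=100, Valve seat deformation=90, Pin deformation=48.
Highest is now Magnet jamming (378).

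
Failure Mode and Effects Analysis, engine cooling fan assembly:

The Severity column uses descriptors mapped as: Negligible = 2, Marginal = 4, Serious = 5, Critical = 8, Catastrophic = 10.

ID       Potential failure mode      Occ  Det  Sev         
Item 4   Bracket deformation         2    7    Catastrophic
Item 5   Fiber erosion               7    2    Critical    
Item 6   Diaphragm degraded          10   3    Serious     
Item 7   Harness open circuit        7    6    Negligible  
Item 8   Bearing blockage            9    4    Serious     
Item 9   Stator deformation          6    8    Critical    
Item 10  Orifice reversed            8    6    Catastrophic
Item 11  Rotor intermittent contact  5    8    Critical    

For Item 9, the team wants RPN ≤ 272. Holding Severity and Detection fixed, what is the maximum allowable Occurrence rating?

Item 9: S=8, O=6, D=8 → current RPN = 384.
Fixed product = 64. Need 64 × O ≤ 272, so O ≤ 272/64 = 4.25.
Maximum integer Occurrence rating = 4 (gives RPN 256; O=5 would give 320 > 272).

4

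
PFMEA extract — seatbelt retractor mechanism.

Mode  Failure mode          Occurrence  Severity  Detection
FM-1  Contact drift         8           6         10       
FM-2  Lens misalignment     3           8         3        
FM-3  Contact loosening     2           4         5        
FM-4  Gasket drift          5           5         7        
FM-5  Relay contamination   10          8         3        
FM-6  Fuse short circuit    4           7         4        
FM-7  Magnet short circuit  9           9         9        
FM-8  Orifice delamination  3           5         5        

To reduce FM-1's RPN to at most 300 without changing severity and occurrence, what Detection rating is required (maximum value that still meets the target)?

FM-1: S=6, O=8, D=10 → current RPN = 480.
Fixed product = 48. Need 48 × D ≤ 300, so D ≤ 300/48 = 6.25.
Maximum integer Detection rating = 6 (gives RPN 288; D=7 would give 336 > 300).

6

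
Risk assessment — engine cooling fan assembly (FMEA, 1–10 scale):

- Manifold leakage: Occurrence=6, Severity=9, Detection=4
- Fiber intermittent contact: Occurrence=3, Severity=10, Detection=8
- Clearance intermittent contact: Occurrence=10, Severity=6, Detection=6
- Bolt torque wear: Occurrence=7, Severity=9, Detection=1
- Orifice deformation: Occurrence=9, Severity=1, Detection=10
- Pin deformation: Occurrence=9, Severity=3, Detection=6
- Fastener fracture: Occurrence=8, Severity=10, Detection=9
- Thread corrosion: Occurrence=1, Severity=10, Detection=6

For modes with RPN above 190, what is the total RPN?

RPN = Severity × Occurrence × Detection:
  Manifold leakage: 9 × 6 × 4 = 216
  Fiber intermittent contact: 10 × 3 × 8 = 240
  Clearance intermittent contact: 6 × 10 × 6 = 360
  Bolt torque wear: 9 × 7 × 1 = 63
  Orifice deformation: 1 × 9 × 10 = 90
  Pin deformation: 3 × 9 × 6 = 162
  Fastener fracture: 10 × 8 × 9 = 720
  Thread corrosion: 10 × 1 × 6 = 60
RPN > 190: Manifold leakage (216), Fiber intermittent contact (240), Clearance intermittent contact (360), Fastener fracture (720).
Sum: 216 + 240 + 360 + 720 = 1536.

1536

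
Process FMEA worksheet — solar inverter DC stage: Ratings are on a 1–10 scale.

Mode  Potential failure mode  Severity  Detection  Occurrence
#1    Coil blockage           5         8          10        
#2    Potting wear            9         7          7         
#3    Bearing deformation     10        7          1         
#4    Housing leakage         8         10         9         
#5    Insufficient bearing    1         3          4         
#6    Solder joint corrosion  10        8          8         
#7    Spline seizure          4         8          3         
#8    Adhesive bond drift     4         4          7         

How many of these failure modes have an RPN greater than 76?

RPN = Severity × Occurrence × Detection:
  #1: 5 × 10 × 8 = 400
  #2: 9 × 7 × 7 = 441
  #3: 10 × 1 × 7 = 70
  #4: 8 × 9 × 10 = 720
  #5: 1 × 4 × 3 = 12
  #6: 10 × 8 × 8 = 640
  #7: 4 × 3 × 8 = 96
  #8: 4 × 7 × 4 = 112
Modes with RPN > 76: #1 (400), #2 (441), #4 (720), #6 (640), #7 (96), #8 (112) → 6.

6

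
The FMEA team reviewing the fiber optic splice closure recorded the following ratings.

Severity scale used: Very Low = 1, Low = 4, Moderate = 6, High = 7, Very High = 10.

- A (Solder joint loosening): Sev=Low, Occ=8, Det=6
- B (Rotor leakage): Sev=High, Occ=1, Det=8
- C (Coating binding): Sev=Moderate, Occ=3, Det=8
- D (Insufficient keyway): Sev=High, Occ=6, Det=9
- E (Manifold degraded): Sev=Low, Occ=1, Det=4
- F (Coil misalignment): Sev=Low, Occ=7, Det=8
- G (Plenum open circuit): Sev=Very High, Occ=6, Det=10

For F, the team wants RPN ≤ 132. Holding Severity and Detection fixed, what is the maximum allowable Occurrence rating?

4

F: S=4, O=7, D=8 → current RPN = 224.
Fixed product = 32. Need 32 × O ≤ 132, so O ≤ 132/32 = 4.12.
Maximum integer Occurrence rating = 4 (gives RPN 128; O=5 would give 160 > 132).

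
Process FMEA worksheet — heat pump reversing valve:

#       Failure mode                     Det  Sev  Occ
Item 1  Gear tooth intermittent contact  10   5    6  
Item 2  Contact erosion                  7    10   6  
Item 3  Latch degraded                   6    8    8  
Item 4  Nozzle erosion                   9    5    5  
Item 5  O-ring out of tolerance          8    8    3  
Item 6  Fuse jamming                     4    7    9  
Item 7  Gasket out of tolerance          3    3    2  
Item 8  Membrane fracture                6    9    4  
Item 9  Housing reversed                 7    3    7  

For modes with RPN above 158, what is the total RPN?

RPN = Severity × Occurrence × Detection:
  Item 1: 5 × 6 × 10 = 300
  Item 2: 10 × 6 × 7 = 420
  Item 3: 8 × 8 × 6 = 384
  Item 4: 5 × 5 × 9 = 225
  Item 5: 8 × 3 × 8 = 192
  Item 6: 7 × 9 × 4 = 252
  Item 7: 3 × 2 × 3 = 18
  Item 8: 9 × 4 × 6 = 216
  Item 9: 3 × 7 × 7 = 147
RPN > 158: Item 1 (300), Item 2 (420), Item 3 (384), Item 4 (225), Item 5 (192), Item 6 (252), Item 8 (216).
Sum: 300 + 420 + 384 + 225 + 192 + 252 + 216 = 1989.

1989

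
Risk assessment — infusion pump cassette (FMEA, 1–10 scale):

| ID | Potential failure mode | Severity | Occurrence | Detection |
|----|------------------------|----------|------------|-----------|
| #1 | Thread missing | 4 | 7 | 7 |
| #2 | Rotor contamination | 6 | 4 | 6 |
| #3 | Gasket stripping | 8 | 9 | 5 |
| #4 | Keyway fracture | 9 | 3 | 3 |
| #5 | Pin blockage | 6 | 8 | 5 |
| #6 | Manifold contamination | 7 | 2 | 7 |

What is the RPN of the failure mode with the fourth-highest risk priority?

144

RPN = Severity × Occurrence × Detection:
  #1: 4 × 7 × 7 = 196
  #2: 6 × 4 × 6 = 144
  #3: 8 × 9 × 5 = 360
  #4: 9 × 3 × 3 = 81
  #5: 6 × 8 × 5 = 240
  #6: 7 × 2 × 7 = 98
Sorted descending: 360, 240, 196, 144, 98, 81.
The fourth-highest RPN is 144 (#2).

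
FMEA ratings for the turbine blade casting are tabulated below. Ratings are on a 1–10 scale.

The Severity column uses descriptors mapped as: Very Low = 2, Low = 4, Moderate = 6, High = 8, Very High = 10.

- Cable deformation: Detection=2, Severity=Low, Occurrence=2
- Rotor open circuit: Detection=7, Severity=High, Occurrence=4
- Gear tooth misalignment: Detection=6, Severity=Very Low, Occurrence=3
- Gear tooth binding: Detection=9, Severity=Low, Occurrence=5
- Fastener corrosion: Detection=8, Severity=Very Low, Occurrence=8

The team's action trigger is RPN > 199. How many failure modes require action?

1

RPN = Severity × Occurrence × Detection:
  Cable deformation: 4 × 2 × 2 = 16
  Rotor open circuit: 8 × 4 × 7 = 224
  Gear tooth misalignment: 2 × 3 × 6 = 36
  Gear tooth binding: 4 × 5 × 9 = 180
  Fastener corrosion: 2 × 8 × 8 = 128
Modes with RPN > 199: Rotor open circuit (224) → 1.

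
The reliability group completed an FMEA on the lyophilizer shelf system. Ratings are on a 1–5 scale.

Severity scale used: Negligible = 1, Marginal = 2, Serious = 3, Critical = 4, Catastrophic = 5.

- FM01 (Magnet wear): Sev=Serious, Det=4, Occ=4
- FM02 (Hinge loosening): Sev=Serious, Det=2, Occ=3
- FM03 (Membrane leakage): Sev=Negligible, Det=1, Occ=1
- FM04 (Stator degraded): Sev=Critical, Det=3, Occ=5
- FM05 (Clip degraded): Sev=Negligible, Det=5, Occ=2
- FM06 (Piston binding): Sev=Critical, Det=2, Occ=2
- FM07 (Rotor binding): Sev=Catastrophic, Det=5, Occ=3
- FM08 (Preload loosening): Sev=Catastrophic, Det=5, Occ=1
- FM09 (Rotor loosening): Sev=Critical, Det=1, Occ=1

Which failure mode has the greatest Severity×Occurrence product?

FM04

Criticality = Severity × Occurrence:
  FM01: 3 × 4 = 12
  FM02: 3 × 3 = 9
  FM03: 1 × 1 = 1
  FM04: 4 × 5 = 20
  FM05: 1 × 2 = 2
  FM06: 4 × 2 = 8
  FM07: 5 × 3 = 15
  FM08: 5 × 1 = 5
  FM09: 4 × 1 = 4
Highest criticality is 20 → FM04.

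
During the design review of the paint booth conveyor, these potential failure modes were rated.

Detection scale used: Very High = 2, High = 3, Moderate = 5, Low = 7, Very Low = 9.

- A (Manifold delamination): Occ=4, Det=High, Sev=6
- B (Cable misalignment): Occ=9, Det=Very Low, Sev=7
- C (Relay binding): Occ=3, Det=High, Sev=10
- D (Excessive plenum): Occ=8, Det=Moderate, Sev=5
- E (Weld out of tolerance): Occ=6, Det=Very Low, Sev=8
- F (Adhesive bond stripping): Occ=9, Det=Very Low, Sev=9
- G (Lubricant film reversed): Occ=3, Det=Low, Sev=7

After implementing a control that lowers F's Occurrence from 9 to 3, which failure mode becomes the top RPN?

RPN = Severity × Occurrence × Detection:
  A: 6 × 4 × 3 = 72
  B: 7 × 9 × 9 = 567
  C: 10 × 3 × 3 = 90
  D: 5 × 8 × 5 = 200
  E: 8 × 6 × 9 = 432
  F: 9 × 9 × 9 = 729
  G: 7 × 3 × 7 = 147
After action: F → 9 × 3 × 9 = 243.
Revised RPNs: B=567, E=432, F=243, D=200, G=147, C=90, A=72.
Highest is now B (567).

B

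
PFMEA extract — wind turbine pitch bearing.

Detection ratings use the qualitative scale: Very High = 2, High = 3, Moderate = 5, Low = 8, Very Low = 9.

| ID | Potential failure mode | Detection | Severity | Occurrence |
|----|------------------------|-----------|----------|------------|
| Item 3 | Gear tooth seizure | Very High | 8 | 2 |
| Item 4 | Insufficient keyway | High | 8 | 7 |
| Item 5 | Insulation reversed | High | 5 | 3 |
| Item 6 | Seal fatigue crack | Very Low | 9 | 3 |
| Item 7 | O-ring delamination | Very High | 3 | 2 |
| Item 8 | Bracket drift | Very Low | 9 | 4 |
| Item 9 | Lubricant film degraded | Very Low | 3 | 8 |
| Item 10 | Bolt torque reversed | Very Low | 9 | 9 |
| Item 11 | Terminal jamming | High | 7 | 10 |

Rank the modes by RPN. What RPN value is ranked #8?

32

RPN = Severity × Occurrence × Detection:
  Item 3: 8 × 2 × 2 = 32
  Item 4: 8 × 7 × 3 = 168
  Item 5: 5 × 3 × 3 = 45
  Item 6: 9 × 3 × 9 = 243
  Item 7: 3 × 2 × 2 = 12
  Item 8: 9 × 4 × 9 = 324
  Item 9: 3 × 8 × 9 = 216
  Item 10: 9 × 9 × 9 = 729
  Item 11: 7 × 10 × 3 = 210
Sorted descending: 729, 324, 243, 216, 210, 168, 45, 32, 12.
The eighth-highest RPN is 32 (Item 3).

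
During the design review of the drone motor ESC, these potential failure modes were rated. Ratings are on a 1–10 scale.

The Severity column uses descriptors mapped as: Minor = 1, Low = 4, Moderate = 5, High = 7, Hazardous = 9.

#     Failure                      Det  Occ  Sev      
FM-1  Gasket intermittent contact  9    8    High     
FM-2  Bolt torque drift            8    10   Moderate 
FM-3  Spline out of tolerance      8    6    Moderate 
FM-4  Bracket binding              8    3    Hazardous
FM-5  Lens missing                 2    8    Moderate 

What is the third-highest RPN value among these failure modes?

240

RPN = Severity × Occurrence × Detection:
  FM-1: 7 × 8 × 9 = 504
  FM-2: 5 × 10 × 8 = 400
  FM-3: 5 × 6 × 8 = 240
  FM-4: 9 × 3 × 8 = 216
  FM-5: 5 × 8 × 2 = 80
Sorted descending: 504, 400, 240, 216, 80.
The third-highest RPN is 240 (FM-3).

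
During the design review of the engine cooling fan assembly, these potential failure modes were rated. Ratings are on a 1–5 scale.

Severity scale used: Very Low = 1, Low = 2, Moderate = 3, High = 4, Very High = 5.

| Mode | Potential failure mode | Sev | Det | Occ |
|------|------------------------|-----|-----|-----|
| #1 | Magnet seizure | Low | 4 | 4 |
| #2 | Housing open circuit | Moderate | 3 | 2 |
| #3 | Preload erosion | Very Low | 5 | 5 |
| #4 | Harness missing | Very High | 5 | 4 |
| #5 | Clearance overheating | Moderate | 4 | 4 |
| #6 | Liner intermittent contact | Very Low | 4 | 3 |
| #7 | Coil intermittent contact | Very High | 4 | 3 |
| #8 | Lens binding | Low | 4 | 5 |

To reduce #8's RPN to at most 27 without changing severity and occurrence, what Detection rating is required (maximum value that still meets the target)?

2

#8: S=2, O=5, D=4 → current RPN = 40.
Fixed product = 10. Need 10 × D ≤ 27, so D ≤ 27/10 = 2.70.
Maximum integer Detection rating = 2 (gives RPN 20; D=3 would give 30 > 27).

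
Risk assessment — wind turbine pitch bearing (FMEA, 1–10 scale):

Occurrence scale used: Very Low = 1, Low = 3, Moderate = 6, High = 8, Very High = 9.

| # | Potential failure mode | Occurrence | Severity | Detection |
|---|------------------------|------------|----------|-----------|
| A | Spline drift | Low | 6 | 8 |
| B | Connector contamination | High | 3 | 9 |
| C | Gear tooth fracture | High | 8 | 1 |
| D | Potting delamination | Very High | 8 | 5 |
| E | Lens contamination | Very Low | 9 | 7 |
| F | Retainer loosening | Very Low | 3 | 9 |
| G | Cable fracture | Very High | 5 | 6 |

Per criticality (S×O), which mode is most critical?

D

Criticality = Severity × Occurrence:
  A: 6 × 3 = 18
  B: 3 × 8 = 24
  C: 8 × 8 = 64
  D: 8 × 9 = 72
  E: 9 × 1 = 9
  F: 3 × 1 = 3
  G: 5 × 9 = 45
Highest criticality is 72 → D.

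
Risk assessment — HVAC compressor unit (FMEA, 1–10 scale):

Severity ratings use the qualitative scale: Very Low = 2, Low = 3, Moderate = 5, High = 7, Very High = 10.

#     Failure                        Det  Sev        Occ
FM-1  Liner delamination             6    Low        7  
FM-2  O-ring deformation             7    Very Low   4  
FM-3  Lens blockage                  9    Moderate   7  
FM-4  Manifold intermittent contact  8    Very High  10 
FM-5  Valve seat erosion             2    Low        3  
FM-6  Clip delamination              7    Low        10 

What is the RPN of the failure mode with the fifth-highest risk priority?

RPN = Severity × Occurrence × Detection:
  FM-1: 3 × 7 × 6 = 126
  FM-2: 2 × 4 × 7 = 56
  FM-3: 5 × 7 × 9 = 315
  FM-4: 10 × 10 × 8 = 800
  FM-5: 3 × 3 × 2 = 18
  FM-6: 3 × 10 × 7 = 210
Sorted descending: 800, 315, 210, 126, 56, 18.
The fifth-highest RPN is 56 (FM-2).

56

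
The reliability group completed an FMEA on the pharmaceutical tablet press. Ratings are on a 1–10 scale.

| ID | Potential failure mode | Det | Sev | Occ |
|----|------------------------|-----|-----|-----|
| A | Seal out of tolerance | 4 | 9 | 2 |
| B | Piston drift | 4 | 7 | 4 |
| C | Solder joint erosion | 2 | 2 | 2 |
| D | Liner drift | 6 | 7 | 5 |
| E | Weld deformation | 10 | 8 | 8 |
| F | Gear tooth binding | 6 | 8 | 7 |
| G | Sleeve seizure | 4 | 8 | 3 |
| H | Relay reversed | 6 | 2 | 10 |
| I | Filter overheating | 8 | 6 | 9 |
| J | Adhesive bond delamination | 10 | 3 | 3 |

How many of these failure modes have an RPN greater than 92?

RPN = Severity × Occurrence × Detection:
  A: 9 × 2 × 4 = 72
  B: 7 × 4 × 4 = 112
  C: 2 × 2 × 2 = 8
  D: 7 × 5 × 6 = 210
  E: 8 × 8 × 10 = 640
  F: 8 × 7 × 6 = 336
  G: 8 × 3 × 4 = 96
  H: 2 × 10 × 6 = 120
  I: 6 × 9 × 8 = 432
  J: 3 × 3 × 10 = 90
Modes with RPN > 92: B (112), D (210), E (640), F (336), G (96), H (120), I (432) → 7.

7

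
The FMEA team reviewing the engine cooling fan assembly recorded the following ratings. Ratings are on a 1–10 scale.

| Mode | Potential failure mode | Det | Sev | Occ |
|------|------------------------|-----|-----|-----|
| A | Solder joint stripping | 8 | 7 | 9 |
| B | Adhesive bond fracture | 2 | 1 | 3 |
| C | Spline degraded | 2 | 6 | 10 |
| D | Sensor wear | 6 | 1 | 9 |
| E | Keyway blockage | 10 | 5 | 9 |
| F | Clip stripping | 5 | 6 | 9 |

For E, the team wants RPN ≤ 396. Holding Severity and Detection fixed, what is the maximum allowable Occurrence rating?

7

E: S=5, O=9, D=10 → current RPN = 450.
Fixed product = 50. Need 50 × O ≤ 396, so O ≤ 396/50 = 7.92.
Maximum integer Occurrence rating = 7 (gives RPN 350; O=8 would give 400 > 396).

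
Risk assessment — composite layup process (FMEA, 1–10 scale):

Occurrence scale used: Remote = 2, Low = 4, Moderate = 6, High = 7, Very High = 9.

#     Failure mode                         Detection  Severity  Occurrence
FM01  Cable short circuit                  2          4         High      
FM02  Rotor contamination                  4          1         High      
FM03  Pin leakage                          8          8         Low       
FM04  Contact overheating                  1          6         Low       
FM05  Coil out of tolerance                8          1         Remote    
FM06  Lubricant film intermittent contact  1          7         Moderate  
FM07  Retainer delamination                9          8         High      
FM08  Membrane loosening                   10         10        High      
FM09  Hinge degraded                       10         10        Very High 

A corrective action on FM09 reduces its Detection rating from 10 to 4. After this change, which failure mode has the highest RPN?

RPN = Severity × Occurrence × Detection:
  FM01: 4 × 7 × 2 = 56
  FM02: 1 × 7 × 4 = 28
  FM03: 8 × 4 × 8 = 256
  FM04: 6 × 4 × 1 = 24
  FM05: 1 × 2 × 8 = 16
  FM06: 7 × 6 × 1 = 42
  FM07: 8 × 7 × 9 = 504
  FM08: 10 × 7 × 10 = 700
  FM09: 10 × 9 × 10 = 900
After action: FM09 → 10 × 9 × 4 = 360.
Revised RPNs: FM08=700, FM07=504, FM09=360, FM03=256, FM01=56, FM06=42, FM02=28, FM04=24, FM05=16.
Highest is now FM08 (700).

FM08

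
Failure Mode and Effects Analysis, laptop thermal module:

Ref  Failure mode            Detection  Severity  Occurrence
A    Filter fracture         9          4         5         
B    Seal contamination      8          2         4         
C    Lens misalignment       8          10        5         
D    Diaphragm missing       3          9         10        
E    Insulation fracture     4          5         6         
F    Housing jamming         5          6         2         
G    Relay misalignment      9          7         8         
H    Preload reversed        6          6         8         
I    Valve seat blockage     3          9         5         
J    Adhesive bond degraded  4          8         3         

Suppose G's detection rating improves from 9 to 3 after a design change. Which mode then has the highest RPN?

C

RPN = Severity × Occurrence × Detection:
  A: 4 × 5 × 9 = 180
  B: 2 × 4 × 8 = 64
  C: 10 × 5 × 8 = 400
  D: 9 × 10 × 3 = 270
  E: 5 × 6 × 4 = 120
  F: 6 × 2 × 5 = 60
  G: 7 × 8 × 9 = 504
  H: 6 × 8 × 6 = 288
  I: 9 × 5 × 3 = 135
  J: 8 × 3 × 4 = 96
After action: G → 7 × 8 × 3 = 168.
Revised RPNs: C=400, H=288, D=270, A=180, G=168, I=135, E=120, J=96, B=64, F=60.
Highest is now C (400).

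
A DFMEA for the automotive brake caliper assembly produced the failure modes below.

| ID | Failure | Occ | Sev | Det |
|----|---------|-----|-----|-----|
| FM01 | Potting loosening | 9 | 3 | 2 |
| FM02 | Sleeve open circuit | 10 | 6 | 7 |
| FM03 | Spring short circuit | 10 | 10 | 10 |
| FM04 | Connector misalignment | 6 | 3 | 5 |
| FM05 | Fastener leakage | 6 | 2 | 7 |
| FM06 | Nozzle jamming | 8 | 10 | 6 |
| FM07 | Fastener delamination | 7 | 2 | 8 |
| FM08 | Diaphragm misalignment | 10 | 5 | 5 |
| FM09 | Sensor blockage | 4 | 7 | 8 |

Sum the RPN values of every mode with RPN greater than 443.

1480

RPN = Severity × Occurrence × Detection:
  FM01: 3 × 9 × 2 = 54
  FM02: 6 × 10 × 7 = 420
  FM03: 10 × 10 × 10 = 1000
  FM04: 3 × 6 × 5 = 90
  FM05: 2 × 6 × 7 = 84
  FM06: 10 × 8 × 6 = 480
  FM07: 2 × 7 × 8 = 112
  FM08: 5 × 10 × 5 = 250
  FM09: 7 × 4 × 8 = 224
RPN > 443: FM03 (1000), FM06 (480).
Sum: 1000 + 480 = 1480.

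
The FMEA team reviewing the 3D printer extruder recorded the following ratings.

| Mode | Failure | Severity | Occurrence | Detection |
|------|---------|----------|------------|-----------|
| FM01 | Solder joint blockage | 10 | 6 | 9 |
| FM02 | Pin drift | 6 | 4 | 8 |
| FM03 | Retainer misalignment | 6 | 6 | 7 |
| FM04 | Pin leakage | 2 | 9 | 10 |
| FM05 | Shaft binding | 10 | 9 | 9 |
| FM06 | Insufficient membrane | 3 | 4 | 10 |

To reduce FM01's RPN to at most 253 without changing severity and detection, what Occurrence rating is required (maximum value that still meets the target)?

FM01: S=10, O=6, D=9 → current RPN = 540.
Fixed product = 90. Need 90 × O ≤ 253, so O ≤ 253/90 = 2.81.
Maximum integer Occurrence rating = 2 (gives RPN 180; O=3 would give 270 > 253).

2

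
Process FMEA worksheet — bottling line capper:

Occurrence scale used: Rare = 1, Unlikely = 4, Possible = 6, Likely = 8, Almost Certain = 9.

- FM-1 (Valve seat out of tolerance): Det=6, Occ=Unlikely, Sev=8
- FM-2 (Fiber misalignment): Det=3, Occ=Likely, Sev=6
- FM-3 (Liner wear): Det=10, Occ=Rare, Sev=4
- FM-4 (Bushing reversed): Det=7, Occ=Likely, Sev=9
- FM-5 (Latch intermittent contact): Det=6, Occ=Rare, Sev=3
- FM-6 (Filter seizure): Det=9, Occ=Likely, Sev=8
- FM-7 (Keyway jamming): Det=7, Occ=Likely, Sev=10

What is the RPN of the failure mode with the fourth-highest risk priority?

RPN = Severity × Occurrence × Detection:
  FM-1: 8 × 4 × 6 = 192
  FM-2: 6 × 8 × 3 = 144
  FM-3: 4 × 1 × 10 = 40
  FM-4: 9 × 8 × 7 = 504
  FM-5: 3 × 1 × 6 = 18
  FM-6: 8 × 8 × 9 = 576
  FM-7: 10 × 8 × 7 = 560
Sorted descending: 576, 560, 504, 192, 144, 40, 18.
The fourth-highest RPN is 192 (FM-1).

192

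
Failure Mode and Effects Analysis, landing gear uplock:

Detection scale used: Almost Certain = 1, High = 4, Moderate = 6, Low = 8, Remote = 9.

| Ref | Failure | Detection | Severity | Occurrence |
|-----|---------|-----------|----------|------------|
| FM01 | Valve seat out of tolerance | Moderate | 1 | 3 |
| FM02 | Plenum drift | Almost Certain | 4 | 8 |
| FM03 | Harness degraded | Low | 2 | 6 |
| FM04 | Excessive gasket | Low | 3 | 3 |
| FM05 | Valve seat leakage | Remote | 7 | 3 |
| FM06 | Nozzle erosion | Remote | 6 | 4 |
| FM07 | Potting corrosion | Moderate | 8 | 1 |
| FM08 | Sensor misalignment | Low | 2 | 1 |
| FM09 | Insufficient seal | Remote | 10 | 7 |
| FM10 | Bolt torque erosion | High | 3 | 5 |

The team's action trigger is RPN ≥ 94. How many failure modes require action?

RPN = Severity × Occurrence × Detection:
  FM01: 1 × 3 × 6 = 18
  FM02: 4 × 8 × 1 = 32
  FM03: 2 × 6 × 8 = 96
  FM04: 3 × 3 × 8 = 72
  FM05: 7 × 3 × 9 = 189
  FM06: 6 × 4 × 9 = 216
  FM07: 8 × 1 × 6 = 48
  FM08: 2 × 1 × 8 = 16
  FM09: 10 × 7 × 9 = 630
  FM10: 3 × 5 × 4 = 60
Modes with RPN ≥ 94: FM03 (96), FM05 (189), FM06 (216), FM09 (630) → 4.

4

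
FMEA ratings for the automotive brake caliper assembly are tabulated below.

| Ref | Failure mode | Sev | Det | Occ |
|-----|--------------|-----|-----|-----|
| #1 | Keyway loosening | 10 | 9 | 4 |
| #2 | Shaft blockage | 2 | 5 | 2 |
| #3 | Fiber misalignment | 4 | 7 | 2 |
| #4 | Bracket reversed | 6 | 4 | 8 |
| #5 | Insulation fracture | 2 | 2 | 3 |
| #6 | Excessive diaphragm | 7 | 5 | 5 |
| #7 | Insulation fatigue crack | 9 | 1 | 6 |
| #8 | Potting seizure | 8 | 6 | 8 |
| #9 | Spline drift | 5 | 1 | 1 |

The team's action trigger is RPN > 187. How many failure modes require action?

3

RPN = Severity × Occurrence × Detection:
  #1: 10 × 4 × 9 = 360
  #2: 2 × 2 × 5 = 20
  #3: 4 × 2 × 7 = 56
  #4: 6 × 8 × 4 = 192
  #5: 2 × 3 × 2 = 12
  #6: 7 × 5 × 5 = 175
  #7: 9 × 6 × 1 = 54
  #8: 8 × 8 × 6 = 384
  #9: 5 × 1 × 1 = 5
Modes with RPN > 187: #1 (360), #4 (192), #8 (384) → 3.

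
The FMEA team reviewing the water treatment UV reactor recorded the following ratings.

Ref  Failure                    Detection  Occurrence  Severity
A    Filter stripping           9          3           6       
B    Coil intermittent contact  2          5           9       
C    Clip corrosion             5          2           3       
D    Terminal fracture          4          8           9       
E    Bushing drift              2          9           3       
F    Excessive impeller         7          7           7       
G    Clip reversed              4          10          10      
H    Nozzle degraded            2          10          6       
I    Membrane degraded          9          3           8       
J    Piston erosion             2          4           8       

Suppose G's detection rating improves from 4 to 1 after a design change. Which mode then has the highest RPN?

F

RPN = Severity × Occurrence × Detection:
  A: 6 × 3 × 9 = 162
  B: 9 × 5 × 2 = 90
  C: 3 × 2 × 5 = 30
  D: 9 × 8 × 4 = 288
  E: 3 × 9 × 2 = 54
  F: 7 × 7 × 7 = 343
  G: 10 × 10 × 4 = 400
  H: 6 × 10 × 2 = 120
  I: 8 × 3 × 9 = 216
  J: 8 × 4 × 2 = 64
After action: G → 10 × 10 × 1 = 100.
Revised RPNs: F=343, D=288, I=216, A=162, H=120, G=100, B=90, J=64, E=54, C=30.
Highest is now F (343).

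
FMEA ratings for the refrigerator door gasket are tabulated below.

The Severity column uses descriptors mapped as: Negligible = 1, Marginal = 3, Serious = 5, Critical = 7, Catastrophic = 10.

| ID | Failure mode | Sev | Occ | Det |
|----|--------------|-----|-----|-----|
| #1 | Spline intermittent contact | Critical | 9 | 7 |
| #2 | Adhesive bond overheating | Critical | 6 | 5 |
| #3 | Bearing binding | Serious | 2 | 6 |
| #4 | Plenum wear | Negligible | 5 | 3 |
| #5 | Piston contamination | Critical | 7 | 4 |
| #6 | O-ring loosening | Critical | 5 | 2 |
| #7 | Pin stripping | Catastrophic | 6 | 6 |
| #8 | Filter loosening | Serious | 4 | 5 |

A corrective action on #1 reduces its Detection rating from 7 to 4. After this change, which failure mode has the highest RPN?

RPN = Severity × Occurrence × Detection:
  #1: 7 × 9 × 7 = 441
  #2: 7 × 6 × 5 = 210
  #3: 5 × 2 × 6 = 60
  #4: 1 × 5 × 3 = 15
  #5: 7 × 7 × 4 = 196
  #6: 7 × 5 × 2 = 70
  #7: 10 × 6 × 6 = 360
  #8: 5 × 4 × 5 = 100
After action: #1 → 7 × 9 × 4 = 252.
Revised RPNs: #7=360, #1=252, #2=210, #5=196, #8=100, #6=70, #3=60, #4=15.
Highest is now #7 (360).

#7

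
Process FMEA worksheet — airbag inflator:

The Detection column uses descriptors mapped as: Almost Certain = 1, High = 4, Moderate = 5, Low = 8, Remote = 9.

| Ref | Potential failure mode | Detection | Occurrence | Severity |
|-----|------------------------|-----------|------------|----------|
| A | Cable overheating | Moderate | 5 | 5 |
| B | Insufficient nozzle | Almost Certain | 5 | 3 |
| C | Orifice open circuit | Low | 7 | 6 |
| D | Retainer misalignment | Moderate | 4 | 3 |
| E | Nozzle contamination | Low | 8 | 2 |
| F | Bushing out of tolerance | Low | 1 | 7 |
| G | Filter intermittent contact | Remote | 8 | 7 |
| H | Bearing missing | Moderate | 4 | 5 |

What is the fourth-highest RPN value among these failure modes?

RPN = Severity × Occurrence × Detection:
  A: 5 × 5 × 5 = 125
  B: 3 × 5 × 1 = 15
  C: 6 × 7 × 8 = 336
  D: 3 × 4 × 5 = 60
  E: 2 × 8 × 8 = 128
  F: 7 × 1 × 8 = 56
  G: 7 × 8 × 9 = 504
  H: 5 × 4 × 5 = 100
Sorted descending: 504, 336, 128, 125, 100, 60, 56, 15.
The fourth-highest RPN is 125 (A).

125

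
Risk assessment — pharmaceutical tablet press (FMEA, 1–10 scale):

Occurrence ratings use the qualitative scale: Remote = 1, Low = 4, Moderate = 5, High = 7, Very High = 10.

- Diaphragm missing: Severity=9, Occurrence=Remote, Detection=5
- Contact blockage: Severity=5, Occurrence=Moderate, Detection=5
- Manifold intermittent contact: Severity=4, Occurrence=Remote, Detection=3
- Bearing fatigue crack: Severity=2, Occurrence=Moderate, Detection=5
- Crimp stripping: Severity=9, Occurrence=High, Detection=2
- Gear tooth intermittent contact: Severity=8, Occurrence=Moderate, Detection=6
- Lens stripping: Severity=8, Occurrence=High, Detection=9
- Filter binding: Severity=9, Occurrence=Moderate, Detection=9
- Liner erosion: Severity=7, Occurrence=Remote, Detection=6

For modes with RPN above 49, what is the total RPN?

1450

RPN = Severity × Occurrence × Detection:
  Diaphragm missing: 9 × 1 × 5 = 45
  Contact blockage: 5 × 5 × 5 = 125
  Manifold intermittent contact: 4 × 1 × 3 = 12
  Bearing fatigue crack: 2 × 5 × 5 = 50
  Crimp stripping: 9 × 7 × 2 = 126
  Gear tooth intermittent contact: 8 × 5 × 6 = 240
  Lens stripping: 8 × 7 × 9 = 504
  Filter binding: 9 × 5 × 9 = 405
  Liner erosion: 7 × 1 × 6 = 42
RPN > 49: Contact blockage (125), Bearing fatigue crack (50), Crimp stripping (126), Gear tooth intermittent contact (240), Lens stripping (504), Filter binding (405).
Sum: 125 + 50 + 126 + 240 + 504 + 405 = 1450.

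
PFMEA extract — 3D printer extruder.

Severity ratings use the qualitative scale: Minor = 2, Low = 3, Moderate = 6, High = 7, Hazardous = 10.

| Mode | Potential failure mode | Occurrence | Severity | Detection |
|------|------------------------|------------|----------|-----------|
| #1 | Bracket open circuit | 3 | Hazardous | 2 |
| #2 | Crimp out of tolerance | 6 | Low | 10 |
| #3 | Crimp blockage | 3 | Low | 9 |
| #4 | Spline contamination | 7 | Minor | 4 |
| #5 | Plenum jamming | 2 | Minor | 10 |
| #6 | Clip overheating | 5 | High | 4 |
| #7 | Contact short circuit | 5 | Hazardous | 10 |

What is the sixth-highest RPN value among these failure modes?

RPN = Severity × Occurrence × Detection:
  #1: 10 × 3 × 2 = 60
  #2: 3 × 6 × 10 = 180
  #3: 3 × 3 × 9 = 81
  #4: 2 × 7 × 4 = 56
  #5: 2 × 2 × 10 = 40
  #6: 7 × 5 × 4 = 140
  #7: 10 × 5 × 10 = 500
Sorted descending: 500, 180, 140, 81, 60, 56, 40.
The sixth-highest RPN is 56 (#4).

56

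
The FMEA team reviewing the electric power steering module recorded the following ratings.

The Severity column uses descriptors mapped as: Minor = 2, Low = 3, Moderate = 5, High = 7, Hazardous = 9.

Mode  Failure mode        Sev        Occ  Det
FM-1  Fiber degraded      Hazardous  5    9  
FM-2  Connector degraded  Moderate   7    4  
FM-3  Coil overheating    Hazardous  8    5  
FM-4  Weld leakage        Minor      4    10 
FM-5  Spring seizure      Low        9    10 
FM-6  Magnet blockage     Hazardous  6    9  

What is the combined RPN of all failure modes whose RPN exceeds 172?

1521

RPN = Severity × Occurrence × Detection:
  FM-1: 9 × 5 × 9 = 405
  FM-2: 5 × 7 × 4 = 140
  FM-3: 9 × 8 × 5 = 360
  FM-4: 2 × 4 × 10 = 80
  FM-5: 3 × 9 × 10 = 270
  FM-6: 9 × 6 × 9 = 486
RPN > 172: FM-1 (405), FM-3 (360), FM-5 (270), FM-6 (486).
Sum: 405 + 360 + 270 + 486 = 1521.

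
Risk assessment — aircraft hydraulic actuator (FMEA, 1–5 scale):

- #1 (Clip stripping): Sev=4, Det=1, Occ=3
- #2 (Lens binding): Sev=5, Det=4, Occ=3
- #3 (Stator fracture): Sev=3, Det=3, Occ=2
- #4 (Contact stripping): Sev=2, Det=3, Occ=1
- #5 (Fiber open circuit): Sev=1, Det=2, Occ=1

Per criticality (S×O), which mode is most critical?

Criticality = Severity × Occurrence:
  #1: 4 × 3 = 12
  #2: 5 × 3 = 15
  #3: 3 × 2 = 6
  #4: 2 × 1 = 2
  #5: 1 × 1 = 1
Highest criticality is 15 → #2.

#2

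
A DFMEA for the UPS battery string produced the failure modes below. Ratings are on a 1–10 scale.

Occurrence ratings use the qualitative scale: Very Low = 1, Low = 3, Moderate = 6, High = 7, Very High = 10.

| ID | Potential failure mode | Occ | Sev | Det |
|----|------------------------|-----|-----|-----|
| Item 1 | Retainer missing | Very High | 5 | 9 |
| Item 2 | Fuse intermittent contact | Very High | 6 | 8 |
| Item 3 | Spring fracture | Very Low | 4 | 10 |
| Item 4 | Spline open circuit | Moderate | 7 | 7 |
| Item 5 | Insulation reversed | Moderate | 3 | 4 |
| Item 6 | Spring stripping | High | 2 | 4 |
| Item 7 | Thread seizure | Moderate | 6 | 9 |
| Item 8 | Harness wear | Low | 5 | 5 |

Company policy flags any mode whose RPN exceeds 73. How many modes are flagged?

RPN = Severity × Occurrence × Detection:
  Item 1: 5 × 10 × 9 = 450
  Item 2: 6 × 10 × 8 = 480
  Item 3: 4 × 1 × 10 = 40
  Item 4: 7 × 6 × 7 = 294
  Item 5: 3 × 6 × 4 = 72
  Item 6: 2 × 7 × 4 = 56
  Item 7: 6 × 6 × 9 = 324
  Item 8: 5 × 3 × 5 = 75
Modes with RPN > 73: Item 1 (450), Item 2 (480), Item 4 (294), Item 7 (324), Item 8 (75) → 5.

5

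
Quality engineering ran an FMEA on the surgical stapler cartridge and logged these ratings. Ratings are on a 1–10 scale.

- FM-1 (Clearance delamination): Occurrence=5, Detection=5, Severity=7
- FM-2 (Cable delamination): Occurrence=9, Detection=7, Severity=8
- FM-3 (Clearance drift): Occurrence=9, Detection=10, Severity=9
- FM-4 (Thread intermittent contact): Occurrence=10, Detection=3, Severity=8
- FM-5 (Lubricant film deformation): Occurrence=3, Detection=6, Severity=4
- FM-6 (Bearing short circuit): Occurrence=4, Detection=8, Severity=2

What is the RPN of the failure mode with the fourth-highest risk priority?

175

RPN = Severity × Occurrence × Detection:
  FM-1: 7 × 5 × 5 = 175
  FM-2: 8 × 9 × 7 = 504
  FM-3: 9 × 9 × 10 = 810
  FM-4: 8 × 10 × 3 = 240
  FM-5: 4 × 3 × 6 = 72
  FM-6: 2 × 4 × 8 = 64
Sorted descending: 810, 504, 240, 175, 72, 64.
The fourth-highest RPN is 175 (FM-1).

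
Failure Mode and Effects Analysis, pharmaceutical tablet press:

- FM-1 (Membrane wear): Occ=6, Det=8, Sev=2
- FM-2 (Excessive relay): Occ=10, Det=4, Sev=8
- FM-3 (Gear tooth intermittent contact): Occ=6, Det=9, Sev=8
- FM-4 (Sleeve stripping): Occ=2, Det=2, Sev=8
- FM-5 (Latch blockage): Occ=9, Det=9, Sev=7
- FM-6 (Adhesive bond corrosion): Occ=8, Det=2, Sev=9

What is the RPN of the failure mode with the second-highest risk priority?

432

RPN = Severity × Occurrence × Detection:
  FM-1: 2 × 6 × 8 = 96
  FM-2: 8 × 10 × 4 = 320
  FM-3: 8 × 6 × 9 = 432
  FM-4: 8 × 2 × 2 = 32
  FM-5: 7 × 9 × 9 = 567
  FM-6: 9 × 8 × 2 = 144
Sorted descending: 567, 432, 320, 144, 96, 32.
The second-highest RPN is 432 (FM-3).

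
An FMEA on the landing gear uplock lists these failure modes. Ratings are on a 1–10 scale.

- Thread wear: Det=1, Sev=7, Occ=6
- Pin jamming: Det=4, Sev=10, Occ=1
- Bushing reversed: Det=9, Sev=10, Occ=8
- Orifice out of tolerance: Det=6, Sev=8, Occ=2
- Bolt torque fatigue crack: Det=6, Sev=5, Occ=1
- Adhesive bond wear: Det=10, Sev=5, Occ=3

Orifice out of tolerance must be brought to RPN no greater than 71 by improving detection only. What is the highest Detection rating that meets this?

4

Orifice out of tolerance: S=8, O=2, D=6 → current RPN = 96.
Fixed product = 16. Need 16 × D ≤ 71, so D ≤ 71/16 = 4.44.
Maximum integer Detection rating = 4 (gives RPN 64; D=5 would give 80 > 71).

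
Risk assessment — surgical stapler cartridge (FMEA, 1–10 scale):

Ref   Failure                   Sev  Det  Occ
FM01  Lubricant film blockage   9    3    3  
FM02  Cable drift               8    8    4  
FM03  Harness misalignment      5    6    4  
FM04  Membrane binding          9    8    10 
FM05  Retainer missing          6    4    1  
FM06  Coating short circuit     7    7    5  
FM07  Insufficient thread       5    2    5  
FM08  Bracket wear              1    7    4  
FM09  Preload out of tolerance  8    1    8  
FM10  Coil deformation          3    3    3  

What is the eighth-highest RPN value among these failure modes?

28

RPN = Severity × Occurrence × Detection:
  FM01: 9 × 3 × 3 = 81
  FM02: 8 × 4 × 8 = 256
  FM03: 5 × 4 × 6 = 120
  FM04: 9 × 10 × 8 = 720
  FM05: 6 × 1 × 4 = 24
  FM06: 7 × 5 × 7 = 245
  FM07: 5 × 5 × 2 = 50
  FM08: 1 × 4 × 7 = 28
  FM09: 8 × 8 × 1 = 64
  FM10: 3 × 3 × 3 = 27
Sorted descending: 720, 256, 245, 120, 81, 64, 50, 28, 27, 24.
The eighth-highest RPN is 28 (FM08).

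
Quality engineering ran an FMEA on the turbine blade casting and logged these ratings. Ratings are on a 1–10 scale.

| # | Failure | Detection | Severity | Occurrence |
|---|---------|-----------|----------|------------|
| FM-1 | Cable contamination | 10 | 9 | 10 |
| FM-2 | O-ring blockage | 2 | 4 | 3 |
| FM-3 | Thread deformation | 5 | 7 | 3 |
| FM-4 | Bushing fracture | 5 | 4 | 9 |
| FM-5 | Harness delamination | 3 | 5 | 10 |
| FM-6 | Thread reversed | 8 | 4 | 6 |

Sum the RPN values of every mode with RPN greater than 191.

1092

RPN = Severity × Occurrence × Detection:
  FM-1: 9 × 10 × 10 = 900
  FM-2: 4 × 3 × 2 = 24
  FM-3: 7 × 3 × 5 = 105
  FM-4: 4 × 9 × 5 = 180
  FM-5: 5 × 10 × 3 = 150
  FM-6: 4 × 6 × 8 = 192
RPN > 191: FM-1 (900), FM-6 (192).
Sum: 900 + 192 = 1092.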